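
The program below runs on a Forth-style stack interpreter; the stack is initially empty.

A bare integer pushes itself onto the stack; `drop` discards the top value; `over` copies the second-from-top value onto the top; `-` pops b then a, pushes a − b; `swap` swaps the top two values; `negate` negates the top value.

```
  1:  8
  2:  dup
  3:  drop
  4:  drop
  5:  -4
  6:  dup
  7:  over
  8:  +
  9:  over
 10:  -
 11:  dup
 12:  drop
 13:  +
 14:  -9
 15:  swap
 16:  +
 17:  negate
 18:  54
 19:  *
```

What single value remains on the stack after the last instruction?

8      -> [8]
dup    -> [8, 8]
drop   -> [8]
drop   -> []
-4     -> [-4]
dup    -> [-4, -4]
over   -> [-4, -4, -4]
+      -> [-4, -8]
over   -> [-4, -8, -4]
-      -> [-4, -4]
dup    -> [-4, -4, -4]
drop   -> [-4, -4]
+      -> [-8]
-9     -> [-8, -9]
swap   -> [-9, -8]
+      -> [-17]
negate -> [17]
54     -> [17, 54]
*      -> [918]

918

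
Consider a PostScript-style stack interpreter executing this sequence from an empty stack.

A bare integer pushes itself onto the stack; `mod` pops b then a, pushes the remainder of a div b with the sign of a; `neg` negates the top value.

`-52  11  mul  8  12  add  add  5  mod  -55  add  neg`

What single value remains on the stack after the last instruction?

57

-52 : -52
11  : -52 11
mul : -572
8   : -572 8
12  : -572 8 12
add : -572 20
add : -552
5   : -552 5
mod : -2
-55 : -2 -55
add : -57
neg : 57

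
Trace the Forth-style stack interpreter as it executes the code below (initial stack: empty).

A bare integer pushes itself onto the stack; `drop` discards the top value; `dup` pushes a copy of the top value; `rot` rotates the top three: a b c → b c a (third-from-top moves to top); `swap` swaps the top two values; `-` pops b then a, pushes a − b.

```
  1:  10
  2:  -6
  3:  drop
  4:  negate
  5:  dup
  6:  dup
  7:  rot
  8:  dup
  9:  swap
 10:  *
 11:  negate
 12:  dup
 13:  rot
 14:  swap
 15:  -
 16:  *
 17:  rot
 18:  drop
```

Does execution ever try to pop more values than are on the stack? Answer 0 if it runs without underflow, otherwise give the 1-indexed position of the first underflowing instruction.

17

10      [10]
-6      [10, -6]
drop    [10]
negate  [-10]
dup     [-10, -10]
dup     [-10, -10, -10]
rot     [-10, -10, -10]
dup     [-10, -10, -10, -10]
swap    [-10, -10, -10, -10]
*       [-10, -10, 100]
negate  [-10, -10, -100]
dup     [-10, -10, -100, -100]
rot     [-10, -100, -100, -10]
swap    [-10, -100, -10, -100]
-       [-10, -100, 90]
*       [-10, -9000]
rot  — needs 3 operands, stack has 2 → underflow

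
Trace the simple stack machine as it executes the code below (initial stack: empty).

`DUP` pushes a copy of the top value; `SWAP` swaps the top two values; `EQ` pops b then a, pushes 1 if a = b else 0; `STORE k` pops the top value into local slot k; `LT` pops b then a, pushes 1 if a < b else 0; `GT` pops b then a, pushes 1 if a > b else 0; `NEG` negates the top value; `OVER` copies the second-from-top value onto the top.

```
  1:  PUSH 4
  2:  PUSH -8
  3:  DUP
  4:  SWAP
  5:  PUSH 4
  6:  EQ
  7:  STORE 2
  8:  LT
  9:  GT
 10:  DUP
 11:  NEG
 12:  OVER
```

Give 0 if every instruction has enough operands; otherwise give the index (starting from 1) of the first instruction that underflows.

9

PUSH 4  -> [4]
PUSH -8 -> [4, -8]
DUP     -> [4, -8, -8]
SWAP    -> [4, -8, -8]
PUSH 4  -> [4, -8, -8, 4]
EQ      -> [4, -8, 0]
STORE 2 -> [4, -8]
LT      -> [0]
GT  — needs 2 operands, stack has 1 → underflow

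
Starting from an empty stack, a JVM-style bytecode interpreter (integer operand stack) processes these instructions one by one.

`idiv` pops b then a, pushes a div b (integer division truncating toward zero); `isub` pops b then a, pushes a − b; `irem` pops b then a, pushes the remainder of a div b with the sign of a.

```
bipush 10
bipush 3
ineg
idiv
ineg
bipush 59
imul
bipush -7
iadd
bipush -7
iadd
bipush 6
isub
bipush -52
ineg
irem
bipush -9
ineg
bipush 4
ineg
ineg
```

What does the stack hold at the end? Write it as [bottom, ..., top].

bipush 10  -> [10]
bipush 3   -> [10, 3]
ineg       -> [10, -3]
idiv       -> [-3]
ineg       -> [3]
bipush 59  -> [3, 59]
imul       -> [177]
bipush -7  -> [177, -7]
iadd       -> [170]
bipush -7  -> [170, -7]
iadd       -> [163]
bipush 6   -> [163, 6]
isub       -> [157]
bipush -52 -> [157, -52]
ineg       -> [157, 52]
irem       -> [1]
bipush -9  -> [1, -9]
ineg       -> [1, 9]
bipush 4   -> [1, 9, 4]
ineg       -> [1, 9, -4]
ineg       -> [1, 9, 4]

[1, 9, 4]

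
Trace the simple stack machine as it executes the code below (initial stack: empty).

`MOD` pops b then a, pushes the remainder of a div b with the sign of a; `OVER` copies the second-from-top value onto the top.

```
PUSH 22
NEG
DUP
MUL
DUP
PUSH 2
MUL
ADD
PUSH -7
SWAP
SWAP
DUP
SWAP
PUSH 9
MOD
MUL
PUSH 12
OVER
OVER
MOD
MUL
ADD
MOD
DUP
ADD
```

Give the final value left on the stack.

PUSH 22 -> [22]
NEG     -> [-22]
DUP     -> [-22, -22]
MUL     -> [484]
DUP     -> [484, 484]
PUSH 2  -> [484, 484, 2]
MUL     -> [484, 968]
ADD     -> [1452]
PUSH -7 -> [1452, -7]
SWAP    -> [-7, 1452]
SWAP    -> [1452, -7]
DUP     -> [1452, -7, -7]
SWAP    -> [1452, -7, -7]
PUSH 9  -> [1452, -7, -7, 9]
MOD     -> [1452, -7, -7]
MUL     -> [1452, 49]
PUSH 12 -> [1452, 49, 12]
OVER    -> [1452, 49, 12, 49]
OVER    -> [1452, 49, 12, 49, 12]
MOD     -> [1452, 49, 12, 1]
MUL     -> [1452, 49, 12]
ADD     -> [1452, 61]
MOD     -> [49]
DUP     -> [49, 49]
ADD     -> [98]

98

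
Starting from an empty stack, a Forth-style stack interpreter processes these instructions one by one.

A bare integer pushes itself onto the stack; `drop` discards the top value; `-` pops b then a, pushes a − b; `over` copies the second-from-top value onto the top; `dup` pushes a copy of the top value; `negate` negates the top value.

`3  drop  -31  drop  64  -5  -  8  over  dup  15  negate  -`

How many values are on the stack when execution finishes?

3      : 3
drop   : (empty)
-31    : -31
drop   : (empty)
64     : 64
-5     : 64 -5
-      : 69
8      : 69 8
over   : 69 8 69
dup    : 69 8 69 69
15     : 69 8 69 69 15
negate : 69 8 69 69 -15
-      : 69 8 69 84

4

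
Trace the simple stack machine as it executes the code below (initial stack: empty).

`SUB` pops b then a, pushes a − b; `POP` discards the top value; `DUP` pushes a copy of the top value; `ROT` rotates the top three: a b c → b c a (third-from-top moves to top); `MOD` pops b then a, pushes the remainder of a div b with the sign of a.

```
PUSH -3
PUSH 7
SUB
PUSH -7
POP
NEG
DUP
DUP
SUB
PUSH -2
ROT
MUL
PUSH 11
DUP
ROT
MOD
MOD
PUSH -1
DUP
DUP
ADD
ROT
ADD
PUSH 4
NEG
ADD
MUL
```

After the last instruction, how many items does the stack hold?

2

PUSH -3 : [-3]
PUSH 7  : [-3, 7]
SUB     : [-10]
PUSH -7 : [-10, -7]
POP     : [-10]
NEG     : [10]
DUP     : [10, 10]
DUP     : [10, 10, 10]
SUB     : [10, 0]
PUSH -2 : [10, 0, -2]
ROT     : [0, -2, 10]
MUL     : [0, -20]
PUSH 11 : [0, -20, 11]
DUP     : [0, -20, 11, 11]
ROT     : [0, 11, 11, -20]
MOD     : [0, 11, 11]
MOD     : [0, 0]
PUSH -1 : [0, 0, -1]
DUP     : [0, 0, -1, -1]
DUP     : [0, 0, -1, -1, -1]
ADD     : [0, 0, -1, -2]
ROT     : [0, -1, -2, 0]
ADD     : [0, -1, -2]
PUSH 4  : [0, -1, -2, 4]
NEG     : [0, -1, -2, -4]
ADD     : [0, -1, -6]
MUL     : [0, 6]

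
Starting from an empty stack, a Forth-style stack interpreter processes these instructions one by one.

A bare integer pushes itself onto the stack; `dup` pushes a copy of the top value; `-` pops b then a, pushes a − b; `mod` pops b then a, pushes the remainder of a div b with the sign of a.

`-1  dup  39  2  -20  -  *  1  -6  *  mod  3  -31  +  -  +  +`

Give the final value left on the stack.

26

-1   -1
dup  -1 -1
39   -1 -1 39
2    -1 -1 39 2
-20  -1 -1 39 2 -20
-    -1 -1 39 22
*    -1 -1 858
1    -1 -1 858 1
-6   -1 -1 858 1 -6
*    -1 -1 858 -6
mod  -1 -1 0
3    -1 -1 0 3
-31  -1 -1 0 3 -31
+    -1 -1 0 -28
-    -1 -1 28
+    -1 27
+    26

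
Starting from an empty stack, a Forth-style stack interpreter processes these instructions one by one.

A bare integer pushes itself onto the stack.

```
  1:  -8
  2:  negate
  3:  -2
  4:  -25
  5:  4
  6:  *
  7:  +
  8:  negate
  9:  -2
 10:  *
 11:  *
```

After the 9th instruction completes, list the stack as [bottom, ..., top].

[8, 102, -2]

-8     → [-8]
negate → [8]
-2     → [8, -2]
-25    → [8, -2, -25]
4      → [8, -2, -25, 4]
*      → [8, -2, -100]
+      → [8, -102]
negate → [8, 102]
-2     → [8, 102, -2]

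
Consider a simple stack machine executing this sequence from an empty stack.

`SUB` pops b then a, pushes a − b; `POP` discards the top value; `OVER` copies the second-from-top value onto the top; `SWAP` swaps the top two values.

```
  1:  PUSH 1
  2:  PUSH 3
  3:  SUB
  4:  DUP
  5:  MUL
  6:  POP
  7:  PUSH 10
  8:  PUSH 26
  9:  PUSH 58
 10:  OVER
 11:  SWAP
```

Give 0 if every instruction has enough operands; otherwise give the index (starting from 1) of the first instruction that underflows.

PUSH 1  → 1
PUSH 3  → 1 3
SUB     → -2
DUP     → -2 -2
MUL     → 4
POP     → (empty)
PUSH 10 → 10
PUSH 26 → 10 26
PUSH 58 → 10 26 58
OVER    → 10 26 58 26
SWAP    → 10 26 26 58

0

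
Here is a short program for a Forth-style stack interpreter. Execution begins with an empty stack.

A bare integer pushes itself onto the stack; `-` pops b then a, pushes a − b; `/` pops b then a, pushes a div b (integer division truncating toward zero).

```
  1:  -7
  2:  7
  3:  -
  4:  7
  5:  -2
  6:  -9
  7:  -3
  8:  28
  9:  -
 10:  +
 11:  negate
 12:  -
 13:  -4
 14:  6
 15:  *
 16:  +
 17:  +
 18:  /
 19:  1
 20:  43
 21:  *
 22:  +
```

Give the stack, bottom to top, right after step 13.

[-14, 7, -42, -4]

-7     : -7
7      : -7 7
-      : -14
7      : -14 7
-2     : -14 7 -2
-9     : -14 7 -2 -9
-3     : -14 7 -2 -9 -3
28     : -14 7 -2 -9 -3 28
-      : -14 7 -2 -9 -31
+      : -14 7 -2 -40
negate : -14 7 -2 40
-      : -14 7 -42
-4     : -14 7 -42 -4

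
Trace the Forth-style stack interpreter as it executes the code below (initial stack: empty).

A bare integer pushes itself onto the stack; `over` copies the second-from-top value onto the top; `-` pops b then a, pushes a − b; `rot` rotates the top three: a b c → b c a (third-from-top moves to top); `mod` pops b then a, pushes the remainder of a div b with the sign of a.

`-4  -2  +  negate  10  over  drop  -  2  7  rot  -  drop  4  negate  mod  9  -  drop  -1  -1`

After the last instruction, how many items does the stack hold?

-4     → [-4]
-2     → [-4, -2]
+      → [-6]
negate → [6]
10     → [6, 10]
over   → [6, 10, 6]
drop   → [6, 10]
-      → [-4]
2      → [-4, 2]
7      → [-4, 2, 7]
rot    → [2, 7, -4]
-      → [2, 11]
drop   → [2]
4      → [2, 4]
negate → [2, -4]
mod    → [2]
9      → [2, 9]
-      → [-7]
drop   → []
-1     → [-1]
-1     → [-1, -1]

2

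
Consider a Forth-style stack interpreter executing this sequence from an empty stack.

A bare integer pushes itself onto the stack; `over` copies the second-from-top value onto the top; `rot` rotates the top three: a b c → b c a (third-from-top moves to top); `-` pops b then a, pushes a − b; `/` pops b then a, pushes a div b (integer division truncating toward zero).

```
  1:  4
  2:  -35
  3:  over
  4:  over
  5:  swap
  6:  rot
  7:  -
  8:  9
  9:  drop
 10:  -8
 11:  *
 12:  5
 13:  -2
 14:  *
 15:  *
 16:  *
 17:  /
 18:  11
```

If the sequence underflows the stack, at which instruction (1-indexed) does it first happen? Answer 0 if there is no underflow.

4    : [4]
-35  : [4, -35]
over : [4, -35, 4]
over : [4, -35, 4, -35]
swap : [4, -35, -35, 4]
rot  : [4, -35, 4, -35]
-    : [4, -35, 39]
9    : [4, -35, 39, 9]
drop : [4, -35, 39]
-8   : [4, -35, 39, -8]
*    : [4, -35, -312]
5    : [4, -35, -312, 5]
-2   : [4, -35, -312, 5, -2]
*    : [4, -35, -312, -10]
*    : [4, -35, 3120]
*    : [4, -109200]
/    : [0]
11   : [0, 11]

0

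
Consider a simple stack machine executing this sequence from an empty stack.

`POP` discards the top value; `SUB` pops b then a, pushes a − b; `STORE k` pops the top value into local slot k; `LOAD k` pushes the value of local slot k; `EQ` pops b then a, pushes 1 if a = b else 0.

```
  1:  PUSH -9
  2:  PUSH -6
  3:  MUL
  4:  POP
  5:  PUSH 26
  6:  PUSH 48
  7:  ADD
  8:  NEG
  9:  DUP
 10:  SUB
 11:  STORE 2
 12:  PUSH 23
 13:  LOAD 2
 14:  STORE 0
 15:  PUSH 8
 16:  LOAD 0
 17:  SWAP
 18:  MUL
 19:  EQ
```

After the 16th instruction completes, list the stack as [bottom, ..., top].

[23, 8, 0]

PUSH -9 → -9
PUSH -6 → -9 -6
MUL     → 54
POP     → (empty)
PUSH 26 → 26
PUSH 48 → 26 48
ADD     → 74
NEG     → -74
DUP     → -74 -74
SUB     → 0
STORE 2 → (empty)
PUSH 23 → 23
LOAD 2  → 23 0
STORE 0 → 23
PUSH 8  → 23 8
LOAD 0  → 23 8 0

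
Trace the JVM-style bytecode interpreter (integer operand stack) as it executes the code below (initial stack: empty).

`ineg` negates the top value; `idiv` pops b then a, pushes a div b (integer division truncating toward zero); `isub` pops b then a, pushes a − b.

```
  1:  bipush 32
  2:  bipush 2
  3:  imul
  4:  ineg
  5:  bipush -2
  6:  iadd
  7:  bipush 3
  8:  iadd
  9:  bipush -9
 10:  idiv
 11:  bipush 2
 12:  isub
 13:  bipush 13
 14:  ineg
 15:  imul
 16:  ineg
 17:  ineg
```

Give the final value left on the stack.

bipush 32 → [32]
bipush 2  → [32, 2]
imul      → [64]
ineg      → [-64]
bipush -2 → [-64, -2]
iadd      → [-66]
bipush 3  → [-66, 3]
iadd      → [-63]
bipush -9 → [-63, -9]
idiv      → [7]
bipush 2  → [7, 2]
isub      → [5]
bipush 13 → [5, 13]
ineg      → [5, -13]
imul      → [-65]
ineg      → [65]
ineg      → [-65]

-65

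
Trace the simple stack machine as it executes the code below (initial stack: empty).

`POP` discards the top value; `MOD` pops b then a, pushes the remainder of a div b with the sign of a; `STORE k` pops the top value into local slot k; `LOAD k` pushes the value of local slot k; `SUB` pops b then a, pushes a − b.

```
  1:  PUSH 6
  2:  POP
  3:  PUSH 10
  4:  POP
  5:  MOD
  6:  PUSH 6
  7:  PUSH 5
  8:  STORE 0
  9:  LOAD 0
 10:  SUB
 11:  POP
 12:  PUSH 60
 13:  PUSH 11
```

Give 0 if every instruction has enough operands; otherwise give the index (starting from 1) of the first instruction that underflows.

PUSH 6  -> [6]
POP     -> []
PUSH 10 -> [10]
POP     -> []
MOD  — needs 2 operands, stack has 0 → underflow

5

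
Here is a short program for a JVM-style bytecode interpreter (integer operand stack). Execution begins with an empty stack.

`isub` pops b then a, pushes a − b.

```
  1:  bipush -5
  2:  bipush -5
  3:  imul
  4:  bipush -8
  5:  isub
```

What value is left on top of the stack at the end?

33

bipush -5  [-5]
bipush -5  [-5, -5]
imul       [25]
bipush -8  [25, -8]
isub       [33]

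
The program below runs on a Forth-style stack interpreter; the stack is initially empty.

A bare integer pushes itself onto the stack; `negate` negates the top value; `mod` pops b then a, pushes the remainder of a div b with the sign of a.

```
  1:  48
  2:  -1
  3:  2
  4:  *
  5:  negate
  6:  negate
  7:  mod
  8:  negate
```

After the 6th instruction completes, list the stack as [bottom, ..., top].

[48, -2]

48     : [48]
-1     : [48, -1]
2      : [48, -1, 2]
*      : [48, -2]
negate : [48, 2]
negate : [48, -2]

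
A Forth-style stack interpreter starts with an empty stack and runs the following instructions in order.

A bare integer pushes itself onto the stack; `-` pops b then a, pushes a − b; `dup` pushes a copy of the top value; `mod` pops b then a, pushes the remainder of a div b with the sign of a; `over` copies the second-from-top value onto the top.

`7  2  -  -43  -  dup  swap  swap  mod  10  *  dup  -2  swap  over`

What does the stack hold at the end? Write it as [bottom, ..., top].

[0, -2, 0, -2]

7    : [7]
2    : [7, 2]
-    : [5]
-43  : [5, -43]
-    : [48]
dup  : [48, 48]
swap : [48, 48]
swap : [48, 48]
mod  : [0]
10   : [0, 10]
*    : [0]
dup  : [0, 0]
-2   : [0, 0, -2]
swap : [0, -2, 0]
over : [0, -2, 0, -2]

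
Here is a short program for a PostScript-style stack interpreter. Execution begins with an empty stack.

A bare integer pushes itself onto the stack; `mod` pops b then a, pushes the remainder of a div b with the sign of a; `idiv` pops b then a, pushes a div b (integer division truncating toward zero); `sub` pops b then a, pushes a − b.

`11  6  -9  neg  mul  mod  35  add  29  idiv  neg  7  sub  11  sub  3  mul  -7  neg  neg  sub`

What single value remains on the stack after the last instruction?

-50

11   → 11
6    → 11 6
-9   → 11 6 -9
neg  → 11 6 9
mul  → 11 54
mod  → 11
35   → 11 35
add  → 46
29   → 46 29
idiv → 1
neg  → -1
7    → -1 7
sub  → -8
11   → -8 11
sub  → -19
3    → -19 3
mul  → -57
-7   → -57 -7
neg  → -57 7
neg  → -57 -7
sub  → -50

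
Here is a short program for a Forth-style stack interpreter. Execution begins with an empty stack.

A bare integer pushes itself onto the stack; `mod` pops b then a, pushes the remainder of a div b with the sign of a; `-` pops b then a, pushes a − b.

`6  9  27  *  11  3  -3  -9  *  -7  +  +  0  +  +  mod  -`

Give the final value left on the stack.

6   → 6
9   → 6 9
27  → 6 9 27
*   → 6 243
11  → 6 243 11
3   → 6 243 11 3
-3  → 6 243 11 3 -3
-9  → 6 243 11 3 -3 -9
*   → 6 243 11 3 27
-7  → 6 243 11 3 27 -7
+   → 6 243 11 3 20
+   → 6 243 11 23
0   → 6 243 11 23 0
+   → 6 243 11 23
+   → 6 243 34
mod → 6 5
-   → 1

1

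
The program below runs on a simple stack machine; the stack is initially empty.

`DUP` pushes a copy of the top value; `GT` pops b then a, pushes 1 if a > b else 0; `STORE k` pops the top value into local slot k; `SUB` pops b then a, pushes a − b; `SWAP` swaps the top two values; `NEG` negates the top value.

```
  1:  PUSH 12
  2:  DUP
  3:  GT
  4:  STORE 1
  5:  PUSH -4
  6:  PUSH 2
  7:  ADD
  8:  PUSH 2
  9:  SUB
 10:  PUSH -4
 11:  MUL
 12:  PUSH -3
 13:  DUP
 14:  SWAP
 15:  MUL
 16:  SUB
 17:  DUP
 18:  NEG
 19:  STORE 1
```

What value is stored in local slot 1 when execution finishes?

-7

PUSH 12 → [12]
DUP     → [12, 12]
GT      → [0]
STORE 1 → []
PUSH -4 → [-4]
PUSH 2  → [-4, 2]
ADD     → [-2]
PUSH 2  → [-2, 2]
SUB     → [-4]
PUSH -4 → [-4, -4]
MUL     → [16]
PUSH -3 → [16, -3]
DUP     → [16, -3, -3]
SWAP    → [16, -3, -3]
MUL     → [16, 9]
SUB     → [7]
DUP     → [7, 7]
NEG     → [7, -7]
STORE 1 → [7]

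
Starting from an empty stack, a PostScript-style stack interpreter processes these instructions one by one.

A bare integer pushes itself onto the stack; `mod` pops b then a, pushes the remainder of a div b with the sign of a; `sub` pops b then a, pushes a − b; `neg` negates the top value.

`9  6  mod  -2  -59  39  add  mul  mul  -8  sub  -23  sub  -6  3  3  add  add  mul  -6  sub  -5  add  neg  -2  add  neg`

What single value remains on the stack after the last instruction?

9   -> 9
6   -> 9 6
mod -> 3
-2  -> 3 -2
-59 -> 3 -2 -59
39  -> 3 -2 -59 39
add -> 3 -2 -20
mul -> 3 40
mul -> 120
-8  -> 120 -8
sub -> 128
-23 -> 128 -23
sub -> 151
-6  -> 151 -6
3   -> 151 -6 3
3   -> 151 -6 3 3
add -> 151 -6 6
add -> 151 0
mul -> 0
-6  -> 0 -6
sub -> 6
-5  -> 6 -5
add -> 1
neg -> -1
-2  -> -1 -2
add -> -3
neg -> 3

3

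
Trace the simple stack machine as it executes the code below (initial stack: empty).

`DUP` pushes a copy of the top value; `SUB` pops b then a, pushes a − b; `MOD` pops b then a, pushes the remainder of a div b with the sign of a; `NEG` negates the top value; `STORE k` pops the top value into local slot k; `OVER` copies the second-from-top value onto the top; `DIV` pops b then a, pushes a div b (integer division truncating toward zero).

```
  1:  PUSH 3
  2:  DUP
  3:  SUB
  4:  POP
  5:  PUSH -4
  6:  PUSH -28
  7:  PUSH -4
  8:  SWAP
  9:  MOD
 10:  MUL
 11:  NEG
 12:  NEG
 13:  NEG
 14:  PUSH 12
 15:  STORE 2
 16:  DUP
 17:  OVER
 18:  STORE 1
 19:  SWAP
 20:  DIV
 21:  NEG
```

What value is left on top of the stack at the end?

PUSH 3   -> [3]
DUP      -> [3, 3]
SUB      -> [0]
POP      -> []
PUSH -4  -> [-4]
PUSH -28 -> [-4, -28]
PUSH -4  -> [-4, -28, -4]
SWAP     -> [-4, -4, -28]
MOD      -> [-4, -4]
MUL      -> [16]
NEG      -> [-16]
NEG      -> [16]
NEG      -> [-16]
PUSH 12  -> [-16, 12]
STORE 2  -> [-16]
DUP      -> [-16, -16]
OVER     -> [-16, -16, -16]
STORE 1  -> [-16, -16]
SWAP     -> [-16, -16]
DIV      -> [1]
NEG      -> [-1]

-1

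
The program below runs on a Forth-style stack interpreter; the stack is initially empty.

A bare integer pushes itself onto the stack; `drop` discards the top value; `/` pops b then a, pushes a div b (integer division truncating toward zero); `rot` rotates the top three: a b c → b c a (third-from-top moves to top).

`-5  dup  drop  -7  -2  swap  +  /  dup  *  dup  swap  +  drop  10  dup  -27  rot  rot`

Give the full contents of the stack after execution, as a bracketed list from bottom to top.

-5   → -5
dup  → -5 -5
drop → -5
-7   → -5 -7
-2   → -5 -7 -2
swap → -5 -2 -7
+    → -5 -9
/    → 0
dup  → 0 0
*    → 0
dup  → 0 0
swap → 0 0
+    → 0
drop → (empty)
10   → 10
dup  → 10 10
-27  → 10 10 -27
rot  → 10 -27 10
rot  → -27 10 10

[-27, 10, 10]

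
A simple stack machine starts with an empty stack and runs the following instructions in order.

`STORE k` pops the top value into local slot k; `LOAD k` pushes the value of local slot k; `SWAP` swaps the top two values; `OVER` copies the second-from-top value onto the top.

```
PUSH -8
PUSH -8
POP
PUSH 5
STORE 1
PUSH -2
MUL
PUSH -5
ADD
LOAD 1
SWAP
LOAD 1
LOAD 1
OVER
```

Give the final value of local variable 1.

PUSH -8 -> -8
PUSH -8 -> -8 -8
POP     -> -8
PUSH 5  -> -8 5
STORE 1 -> -8
PUSH -2 -> -8 -2
MUL     -> 16
PUSH -5 -> 16 -5
ADD     -> 11
LOAD 1  -> 11 5
SWAP    -> 5 11
LOAD 1  -> 5 11 5
LOAD 1  -> 5 11 5 5
OVER    -> 5 11 5 5 5

5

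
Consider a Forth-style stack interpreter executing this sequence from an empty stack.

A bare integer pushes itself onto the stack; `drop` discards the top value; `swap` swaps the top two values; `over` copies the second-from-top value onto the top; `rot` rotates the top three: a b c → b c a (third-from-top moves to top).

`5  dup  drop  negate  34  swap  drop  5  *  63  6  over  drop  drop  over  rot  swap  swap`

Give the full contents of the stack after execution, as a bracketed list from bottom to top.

[63, 170, 170]

5      → [5]
dup    → [5, 5]
drop   → [5]
negate → [-5]
34     → [-5, 34]
swap   → [34, -5]
drop   → [34]
5      → [34, 5]
*      → [170]
63     → [170, 63]
6      → [170, 63, 6]
over   → [170, 63, 6, 63]
drop   → [170, 63, 6]
drop   → [170, 63]
over   → [170, 63, 170]
rot    → [63, 170, 170]
swap   → [63, 170, 170]
swap   → [63, 170, 170]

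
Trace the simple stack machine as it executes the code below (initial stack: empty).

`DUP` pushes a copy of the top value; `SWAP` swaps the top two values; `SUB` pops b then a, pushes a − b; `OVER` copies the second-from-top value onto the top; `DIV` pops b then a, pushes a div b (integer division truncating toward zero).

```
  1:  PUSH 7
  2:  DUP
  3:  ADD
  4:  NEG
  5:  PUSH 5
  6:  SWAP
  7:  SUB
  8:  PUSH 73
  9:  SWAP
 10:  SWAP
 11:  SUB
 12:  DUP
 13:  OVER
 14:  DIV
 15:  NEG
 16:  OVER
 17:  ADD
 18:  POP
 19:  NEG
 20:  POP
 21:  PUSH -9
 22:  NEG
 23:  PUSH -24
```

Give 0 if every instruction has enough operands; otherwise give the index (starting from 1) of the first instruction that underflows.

0

PUSH 7    [7]
DUP       [7, 7]
ADD       [14]
NEG       [-14]
PUSH 5    [-14, 5]
SWAP      [5, -14]
SUB       [19]
PUSH 73   [19, 73]
SWAP      [73, 19]
SWAP      [19, 73]
SUB       [-54]
DUP       [-54, -54]
OVER      [-54, -54, -54]
DIV       [-54, 1]
NEG       [-54, -1]
OVER      [-54, -1, -54]
ADD       [-54, -55]
POP       [-54]
NEG       [54]
POP       []
PUSH -9   [-9]
NEG       [9]
PUSH -24  [9, -24]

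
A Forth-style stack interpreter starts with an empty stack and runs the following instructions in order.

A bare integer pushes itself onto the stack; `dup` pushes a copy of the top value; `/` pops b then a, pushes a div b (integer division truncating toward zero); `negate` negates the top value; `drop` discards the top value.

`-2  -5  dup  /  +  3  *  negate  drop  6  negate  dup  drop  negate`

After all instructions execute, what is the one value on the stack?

-2     : -2
-5     : -2 -5
dup    : -2 -5 -5
/      : -2 1
+      : -1
3      : -1 3
*      : -3
negate : 3
drop   : (empty)
6      : 6
negate : -6
dup    : -6 -6
drop   : -6
negate : 6

6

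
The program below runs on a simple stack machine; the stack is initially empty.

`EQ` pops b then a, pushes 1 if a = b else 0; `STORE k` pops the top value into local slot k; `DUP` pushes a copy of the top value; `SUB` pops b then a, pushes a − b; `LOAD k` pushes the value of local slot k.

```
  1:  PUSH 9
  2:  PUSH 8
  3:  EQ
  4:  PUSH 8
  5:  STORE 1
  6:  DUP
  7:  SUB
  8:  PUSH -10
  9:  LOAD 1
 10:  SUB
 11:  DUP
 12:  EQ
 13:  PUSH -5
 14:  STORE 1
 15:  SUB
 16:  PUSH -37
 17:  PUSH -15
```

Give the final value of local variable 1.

PUSH 9    9
PUSH 8    9 8
EQ        0
PUSH 8    0 8
STORE 1   0
DUP       0 0
SUB       0
PUSH -10  0 -10
LOAD 1    0 -10 8
SUB       0 -18
DUP       0 -18 -18
EQ        0 1
PUSH -5   0 1 -5
STORE 1   0 1
SUB       -1
PUSH -37  -1 -37
PUSH -15  -1 -37 -15

-5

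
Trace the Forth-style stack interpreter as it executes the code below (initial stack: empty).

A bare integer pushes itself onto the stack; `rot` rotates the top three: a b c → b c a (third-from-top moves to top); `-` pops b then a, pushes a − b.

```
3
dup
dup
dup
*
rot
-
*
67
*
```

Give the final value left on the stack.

1206

3    [3]
dup  [3, 3]
dup  [3, 3, 3]
dup  [3, 3, 3, 3]
*    [3, 3, 9]
rot  [3, 9, 3]
-    [3, 6]
*    [18]
67   [18, 67]
*    [1206]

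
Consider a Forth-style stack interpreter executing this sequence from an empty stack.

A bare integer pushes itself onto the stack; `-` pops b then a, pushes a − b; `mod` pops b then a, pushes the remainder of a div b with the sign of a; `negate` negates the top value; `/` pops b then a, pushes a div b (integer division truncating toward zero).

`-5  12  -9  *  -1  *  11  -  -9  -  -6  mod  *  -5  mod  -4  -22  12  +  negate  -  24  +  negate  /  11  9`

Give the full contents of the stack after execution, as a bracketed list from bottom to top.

[0, 11, 9]

-5     → [-5]
12     → [-5, 12]
-9     → [-5, 12, -9]
*      → [-5, -108]
-1     → [-5, -108, -1]
*      → [-5, 108]
11     → [-5, 108, 11]
-      → [-5, 97]
-9     → [-5, 97, -9]
-      → [-5, 106]
-6     → [-5, 106, -6]
mod    → [-5, 4]
*      → [-20]
-5     → [-20, -5]
mod    → [0]
-4     → [0, -4]
-22    → [0, -4, -22]
12     → [0, -4, -22, 12]
+      → [0, -4, -10]
negate → [0, -4, 10]
-      → [0, -14]
24     → [0, -14, 24]
+      → [0, 10]
negate → [0, -10]
/      → [0]
11     → [0, 11]
9      → [0, 11, 9]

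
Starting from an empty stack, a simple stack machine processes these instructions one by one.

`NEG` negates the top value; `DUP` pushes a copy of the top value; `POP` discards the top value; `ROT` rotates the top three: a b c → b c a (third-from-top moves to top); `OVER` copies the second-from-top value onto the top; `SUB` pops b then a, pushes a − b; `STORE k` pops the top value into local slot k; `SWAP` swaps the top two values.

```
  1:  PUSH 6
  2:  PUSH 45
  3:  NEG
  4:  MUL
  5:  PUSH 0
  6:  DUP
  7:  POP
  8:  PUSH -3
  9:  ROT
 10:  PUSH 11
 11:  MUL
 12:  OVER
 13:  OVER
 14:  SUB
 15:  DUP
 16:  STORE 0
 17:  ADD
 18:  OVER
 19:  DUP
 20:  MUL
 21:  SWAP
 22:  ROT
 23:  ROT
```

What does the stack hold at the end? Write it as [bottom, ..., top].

[0, -3, -3, 9]

PUSH 6  : 6
PUSH 45 : 6 45
NEG     : 6 -45
MUL     : -270
PUSH 0  : -270 0
DUP     : -270 0 0
POP     : -270 0
PUSH -3 : -270 0 -3
ROT     : 0 -3 -270
PUSH 11 : 0 -3 -270 11
MUL     : 0 -3 -2970
OVER    : 0 -3 -2970 -3
OVER    : 0 -3 -2970 -3 -2970
SUB     : 0 -3 -2970 2967
DUP     : 0 -3 -2970 2967 2967
STORE 0 : 0 -3 -2970 2967
ADD     : 0 -3 -3
OVER    : 0 -3 -3 -3
DUP     : 0 -3 -3 -3 -3
MUL     : 0 -3 -3 9
SWAP    : 0 -3 9 -3
ROT     : 0 9 -3 -3
ROT     : 0 -3 -3 9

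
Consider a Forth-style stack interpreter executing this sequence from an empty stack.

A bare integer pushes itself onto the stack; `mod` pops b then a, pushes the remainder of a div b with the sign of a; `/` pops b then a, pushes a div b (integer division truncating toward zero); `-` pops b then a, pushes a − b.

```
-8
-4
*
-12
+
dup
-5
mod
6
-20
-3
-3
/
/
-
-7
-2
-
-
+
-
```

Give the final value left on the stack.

-11

-8  → [-8]
-4  → [-8, -4]
*   → [32]
-12 → [32, -12]
+   → [20]
dup → [20, 20]
-5  → [20, 20, -5]
mod → [20, 0]
6   → [20, 0, 6]
-20 → [20, 0, 6, -20]
-3  → [20, 0, 6, -20, -3]
-3  → [20, 0, 6, -20, -3, -3]
/   → [20, 0, 6, -20, 1]
/   → [20, 0, 6, -20]
-   → [20, 0, 26]
-7  → [20, 0, 26, -7]
-2  → [20, 0, 26, -7, -2]
-   → [20, 0, 26, -5]
-   → [20, 0, 31]
+   → [20, 31]
-   → [-11]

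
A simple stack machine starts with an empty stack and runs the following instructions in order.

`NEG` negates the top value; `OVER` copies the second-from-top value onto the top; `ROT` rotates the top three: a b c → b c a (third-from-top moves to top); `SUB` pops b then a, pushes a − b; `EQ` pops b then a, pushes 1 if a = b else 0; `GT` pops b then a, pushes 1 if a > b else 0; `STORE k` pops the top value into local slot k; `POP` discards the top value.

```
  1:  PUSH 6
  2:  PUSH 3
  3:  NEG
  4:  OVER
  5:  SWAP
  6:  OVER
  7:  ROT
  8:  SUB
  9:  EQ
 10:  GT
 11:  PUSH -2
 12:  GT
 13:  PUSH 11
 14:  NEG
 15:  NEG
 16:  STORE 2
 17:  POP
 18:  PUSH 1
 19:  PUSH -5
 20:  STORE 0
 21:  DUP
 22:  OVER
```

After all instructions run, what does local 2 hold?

11

PUSH 6   6
PUSH 3   6 3
NEG      6 -3
OVER     6 -3 6
SWAP     6 6 -3
OVER     6 6 -3 6
ROT      6 -3 6 6
SUB      6 -3 0
EQ       6 0
GT       1
PUSH -2  1 -2
GT       1
PUSH 11  1 11
NEG      1 -11
NEG      1 11
STORE 2  1
POP      (empty)
PUSH 1   1
PUSH -5  1 -5
STORE 0  1
DUP      1 1
OVER     1 1 1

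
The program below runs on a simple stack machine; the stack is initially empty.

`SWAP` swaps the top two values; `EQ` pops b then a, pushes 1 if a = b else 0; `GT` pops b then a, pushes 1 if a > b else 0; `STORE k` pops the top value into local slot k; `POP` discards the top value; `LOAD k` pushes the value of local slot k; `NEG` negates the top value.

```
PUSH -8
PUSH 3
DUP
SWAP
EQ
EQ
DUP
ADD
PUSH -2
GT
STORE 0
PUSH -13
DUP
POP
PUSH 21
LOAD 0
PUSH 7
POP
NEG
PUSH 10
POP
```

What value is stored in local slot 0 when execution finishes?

PUSH -8  -> -8
PUSH 3   -> -8 3
DUP      -> -8 3 3
SWAP     -> -8 3 3
EQ       -> -8 1
EQ       -> 0
DUP      -> 0 0
ADD      -> 0
PUSH -2  -> 0 -2
GT       -> 1
STORE 0  -> (empty)
PUSH -13 -> -13
DUP      -> -13 -13
POP      -> -13
PUSH 21  -> -13 21
LOAD 0   -> -13 21 1
PUSH 7   -> -13 21 1 7
POP      -> -13 21 1
NEG      -> -13 21 -1
PUSH 10  -> -13 21 -1 10
POP      -> -13 21 -1

1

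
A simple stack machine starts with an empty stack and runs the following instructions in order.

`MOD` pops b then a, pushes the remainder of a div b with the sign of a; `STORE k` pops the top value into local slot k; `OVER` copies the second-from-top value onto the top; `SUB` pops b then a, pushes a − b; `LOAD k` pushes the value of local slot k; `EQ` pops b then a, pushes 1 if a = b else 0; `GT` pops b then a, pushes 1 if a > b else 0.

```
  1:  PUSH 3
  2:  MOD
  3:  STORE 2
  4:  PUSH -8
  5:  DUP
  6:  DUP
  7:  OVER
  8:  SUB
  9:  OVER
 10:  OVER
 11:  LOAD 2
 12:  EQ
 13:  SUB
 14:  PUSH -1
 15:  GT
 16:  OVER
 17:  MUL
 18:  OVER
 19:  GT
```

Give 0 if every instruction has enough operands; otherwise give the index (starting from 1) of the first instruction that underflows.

PUSH 3  3
MOD  — needs 2 operands, stack has 1 → underflow

2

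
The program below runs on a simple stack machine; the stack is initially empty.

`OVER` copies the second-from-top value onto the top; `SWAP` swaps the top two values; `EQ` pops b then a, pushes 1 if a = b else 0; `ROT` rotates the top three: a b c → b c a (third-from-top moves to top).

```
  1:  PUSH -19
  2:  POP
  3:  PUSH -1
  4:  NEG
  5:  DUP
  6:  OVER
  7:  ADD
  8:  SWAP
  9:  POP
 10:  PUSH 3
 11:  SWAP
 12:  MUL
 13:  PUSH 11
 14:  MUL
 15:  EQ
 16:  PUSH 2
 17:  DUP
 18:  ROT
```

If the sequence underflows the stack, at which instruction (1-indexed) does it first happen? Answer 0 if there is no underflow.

PUSH -19 → -19
POP      → (empty)
PUSH -1  → -1
NEG      → 1
DUP      → 1 1
OVER     → 1 1 1
ADD      → 1 2
SWAP     → 2 1
POP      → 2
PUSH 3   → 2 3
SWAP     → 3 2
MUL      → 6
PUSH 11  → 6 11
MUL      → 66
EQ  — needs 2 operands, stack has 1 → underflow

15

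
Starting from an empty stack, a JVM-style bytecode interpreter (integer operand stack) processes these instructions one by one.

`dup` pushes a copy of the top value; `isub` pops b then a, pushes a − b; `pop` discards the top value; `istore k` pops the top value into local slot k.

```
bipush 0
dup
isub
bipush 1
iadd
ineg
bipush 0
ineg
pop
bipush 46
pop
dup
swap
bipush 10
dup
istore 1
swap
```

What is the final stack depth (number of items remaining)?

bipush 0  -> [0]
dup       -> [0, 0]
isub      -> [0]
bipush 1  -> [0, 1]
iadd      -> [1]
ineg      -> [-1]
bipush 0  -> [-1, 0]
ineg      -> [-1, 0]
pop       -> [-1]
bipush 46 -> [-1, 46]
pop       -> [-1]
dup       -> [-1, -1]
swap      -> [-1, -1]
bipush 10 -> [-1, -1, 10]
dup       -> [-1, -1, 10, 10]
istore 1  -> [-1, -1, 10]
swap      -> [-1, 10, -1]

3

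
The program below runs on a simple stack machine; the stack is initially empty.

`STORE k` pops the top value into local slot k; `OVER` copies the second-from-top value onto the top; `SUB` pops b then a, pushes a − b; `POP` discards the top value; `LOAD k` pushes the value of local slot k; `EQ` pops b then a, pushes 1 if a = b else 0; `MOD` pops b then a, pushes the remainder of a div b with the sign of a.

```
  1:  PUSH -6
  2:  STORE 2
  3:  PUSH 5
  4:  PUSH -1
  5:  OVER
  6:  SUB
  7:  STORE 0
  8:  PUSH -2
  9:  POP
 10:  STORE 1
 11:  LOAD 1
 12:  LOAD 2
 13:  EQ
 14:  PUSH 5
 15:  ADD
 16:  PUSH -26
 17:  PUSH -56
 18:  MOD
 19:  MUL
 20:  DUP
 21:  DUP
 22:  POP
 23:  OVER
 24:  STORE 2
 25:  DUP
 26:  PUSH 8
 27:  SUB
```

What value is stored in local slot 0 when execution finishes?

-6

PUSH -6   [-6]
STORE 2   []
PUSH 5    [5]
PUSH -1   [5, -1]
OVER      [5, -1, 5]
SUB       [5, -6]
STORE 0   [5]
PUSH -2   [5, -2]
POP       [5]
STORE 1   []
LOAD 1    [5]
LOAD 2    [5, -6]
EQ        [0]
PUSH 5    [0, 5]
ADD       [5]
PUSH -26  [5, -26]
PUSH -56  [5, -26, -56]
MOD       [5, -26]
MUL       [-130]
DUP       [-130, -130]
DUP       [-130, -130, -130]
POP       [-130, -130]
OVER      [-130, -130, -130]
STORE 2   [-130, -130]
DUP       [-130, -130, -130]
PUSH 8    [-130, -130, -130, 8]
SUB       [-130, -130, -138]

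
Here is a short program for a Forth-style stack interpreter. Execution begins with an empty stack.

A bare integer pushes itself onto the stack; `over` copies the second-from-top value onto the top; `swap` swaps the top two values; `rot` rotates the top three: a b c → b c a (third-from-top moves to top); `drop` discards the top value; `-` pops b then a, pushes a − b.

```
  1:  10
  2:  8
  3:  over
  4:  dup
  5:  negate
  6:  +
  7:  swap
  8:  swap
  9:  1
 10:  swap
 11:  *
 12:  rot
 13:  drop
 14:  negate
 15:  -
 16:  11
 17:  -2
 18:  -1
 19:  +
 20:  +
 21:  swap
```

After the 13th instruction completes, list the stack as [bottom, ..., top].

[8, 0]

10     -> [10]
8      -> [10, 8]
over   -> [10, 8, 10]
dup    -> [10, 8, 10, 10]
negate -> [10, 8, 10, -10]
+      -> [10, 8, 0]
swap   -> [10, 0, 8]
swap   -> [10, 8, 0]
1      -> [10, 8, 0, 1]
swap   -> [10, 8, 1, 0]
*      -> [10, 8, 0]
rot    -> [8, 0, 10]
drop   -> [8, 0]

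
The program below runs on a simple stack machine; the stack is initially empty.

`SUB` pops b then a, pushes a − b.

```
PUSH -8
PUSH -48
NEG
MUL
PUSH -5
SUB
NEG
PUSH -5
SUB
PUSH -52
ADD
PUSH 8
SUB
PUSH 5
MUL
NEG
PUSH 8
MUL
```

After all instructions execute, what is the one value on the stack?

PUSH -8   -8
PUSH -48  -8 -48
NEG       -8 48
MUL       -384
PUSH -5   -384 -5
SUB       -379
NEG       379
PUSH -5   379 -5
SUB       384
PUSH -52  384 -52
ADD       332
PUSH 8    332 8
SUB       324
PUSH 5    324 5
MUL       1620
NEG       -1620
PUSH 8    -1620 8
MUL       -12960

-12960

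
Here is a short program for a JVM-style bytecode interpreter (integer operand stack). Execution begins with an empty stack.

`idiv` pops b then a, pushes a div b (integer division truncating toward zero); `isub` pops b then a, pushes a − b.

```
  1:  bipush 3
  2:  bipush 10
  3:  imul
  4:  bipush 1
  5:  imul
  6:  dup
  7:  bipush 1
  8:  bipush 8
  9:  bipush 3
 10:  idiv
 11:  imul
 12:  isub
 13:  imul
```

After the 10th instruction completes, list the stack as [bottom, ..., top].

bipush 3  -> [3]
bipush 10 -> [3, 10]
imul      -> [30]
bipush 1  -> [30, 1]
imul      -> [30]
dup       -> [30, 30]
bipush 1  -> [30, 30, 1]
bipush 8  -> [30, 30, 1, 8]
bipush 3  -> [30, 30, 1, 8, 3]
idiv      -> [30, 30, 1, 2]

[30, 30, 1, 2]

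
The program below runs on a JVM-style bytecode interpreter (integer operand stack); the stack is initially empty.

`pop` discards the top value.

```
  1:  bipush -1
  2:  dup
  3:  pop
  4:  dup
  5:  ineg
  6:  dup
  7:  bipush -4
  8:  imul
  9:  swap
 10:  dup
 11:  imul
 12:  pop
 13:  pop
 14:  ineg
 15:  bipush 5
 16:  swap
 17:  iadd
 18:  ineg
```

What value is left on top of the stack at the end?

-6

bipush -1 -> -1
dup       -> -1 -1
pop       -> -1
dup       -> -1 -1
ineg      -> -1 1
dup       -> -1 1 1
bipush -4 -> -1 1 1 -4
imul      -> -1 1 -4
swap      -> -1 -4 1
dup       -> -1 -4 1 1
imul      -> -1 -4 1
pop       -> -1 -4
pop       -> -1
ineg      -> 1
bipush 5  -> 1 5
swap      -> 5 1
iadd      -> 6
ineg      -> -6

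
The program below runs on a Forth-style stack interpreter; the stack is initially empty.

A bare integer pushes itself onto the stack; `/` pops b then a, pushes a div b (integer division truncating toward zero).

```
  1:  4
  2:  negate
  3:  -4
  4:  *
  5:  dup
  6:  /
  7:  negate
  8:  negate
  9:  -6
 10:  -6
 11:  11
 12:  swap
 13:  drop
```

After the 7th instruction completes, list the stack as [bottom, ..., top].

[-1]

4      → [4]
negate → [-4]
-4     → [-4, -4]
*      → [16]
dup    → [16, 16]
/      → [1]
negate → [-1]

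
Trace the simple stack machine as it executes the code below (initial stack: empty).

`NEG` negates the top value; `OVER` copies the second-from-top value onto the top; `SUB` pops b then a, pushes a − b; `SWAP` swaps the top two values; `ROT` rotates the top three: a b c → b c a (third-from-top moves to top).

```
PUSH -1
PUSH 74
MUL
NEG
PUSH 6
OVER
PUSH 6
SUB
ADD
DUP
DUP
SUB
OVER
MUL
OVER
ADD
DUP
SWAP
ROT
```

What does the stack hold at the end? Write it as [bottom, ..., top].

PUSH -1 -> [-1]
PUSH 74 -> [-1, 74]
MUL     -> [-74]
NEG     -> [74]
PUSH 6  -> [74, 6]
OVER    -> [74, 6, 74]
PUSH 6  -> [74, 6, 74, 6]
SUB     -> [74, 6, 68]
ADD     -> [74, 74]
DUP     -> [74, 74, 74]
DUP     -> [74, 74, 74, 74]
SUB     -> [74, 74, 0]
OVER    -> [74, 74, 0, 74]
MUL     -> [74, 74, 0]
OVER    -> [74, 74, 0, 74]
ADD     -> [74, 74, 74]
DUP     -> [74, 74, 74, 74]
SWAP    -> [74, 74, 74, 74]
ROT     -> [74, 74, 74, 74]

[74, 74, 74, 74]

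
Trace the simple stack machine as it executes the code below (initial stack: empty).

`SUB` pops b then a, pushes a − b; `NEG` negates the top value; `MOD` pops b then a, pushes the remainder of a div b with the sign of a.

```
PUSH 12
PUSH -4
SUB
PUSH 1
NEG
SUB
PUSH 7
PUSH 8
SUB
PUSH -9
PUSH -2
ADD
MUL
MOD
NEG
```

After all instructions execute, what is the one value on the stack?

PUSH 12 -> [12]
PUSH -4 -> [12, -4]
SUB     -> [16]
PUSH 1  -> [16, 1]
NEG     -> [16, -1]
SUB     -> [17]
PUSH 7  -> [17, 7]
PUSH 8  -> [17, 7, 8]
SUB     -> [17, -1]
PUSH -9 -> [17, -1, -9]
PUSH -2 -> [17, -1, -9, -2]
ADD     -> [17, -1, -11]
MUL     -> [17, 11]
MOD     -> [6]
NEG     -> [-6]

-6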